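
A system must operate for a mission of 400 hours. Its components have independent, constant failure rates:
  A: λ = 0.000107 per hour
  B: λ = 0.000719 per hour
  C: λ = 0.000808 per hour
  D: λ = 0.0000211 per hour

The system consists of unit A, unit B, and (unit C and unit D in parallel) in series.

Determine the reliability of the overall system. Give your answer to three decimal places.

0.717

R(A) = exp(−0.000107 × 400) = 0.95810
R(B) = exp(−0.000719 × 400) = 0.75006
R(C) = exp(−0.000808 × 400) = 0.72383
R(D) = exp(−0.0000211 × 400) = 0.99160
Parallel (C and D): 1 − (1 − 0.72383)(1 − 0.99160) = 0.99768
Series (A, B, and [0.99768]): 0.95810 × 0.75006 × 0.99768 = 0.717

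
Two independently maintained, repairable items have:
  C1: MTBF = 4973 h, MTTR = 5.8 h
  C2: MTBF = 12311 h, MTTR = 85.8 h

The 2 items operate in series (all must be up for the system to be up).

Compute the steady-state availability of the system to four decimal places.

A(C1) = MTBF/(MTBF+MTTR) = 4973/(4973+5.8) = 0.998835
A(C2) = MTBF/(MTBF+MTTR) = 12311/(12311+85.8) = 0.993079
Series availability: 0.998835 × 0.993079 = 0.9919

0.9919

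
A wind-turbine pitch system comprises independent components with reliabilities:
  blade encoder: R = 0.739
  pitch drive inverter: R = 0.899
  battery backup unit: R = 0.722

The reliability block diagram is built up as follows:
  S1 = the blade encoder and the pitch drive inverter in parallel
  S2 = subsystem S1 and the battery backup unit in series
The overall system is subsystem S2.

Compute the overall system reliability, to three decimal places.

0.703

Parallel (blade encoder and pitch drive inverter): 1 − (1 − 0.73900)(1 − 0.89900) = 0.97364
Series ([0.97364] and battery backup unit): 0.97364 × 0.72200 = 0.703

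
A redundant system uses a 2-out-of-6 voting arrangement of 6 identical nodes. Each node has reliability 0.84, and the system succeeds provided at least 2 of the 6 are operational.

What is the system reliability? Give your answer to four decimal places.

R = Σ_{i=2}^{6} C(6,i) p^i (1−p)^{6−i} with p = 0.84
C(6,2)·0.84^2·0.16^4 = 0.006936
C(6,3)·0.84^3·0.16^3 = 0.048554
C(6,4)·0.84^4·0.16^2 = 0.191183
C(6,5)·0.84^5·0.16^1 = 0.401483
C(6,6)·0.84^6·0.16^0 = 0.351298
Sum = 0.9995

0.9995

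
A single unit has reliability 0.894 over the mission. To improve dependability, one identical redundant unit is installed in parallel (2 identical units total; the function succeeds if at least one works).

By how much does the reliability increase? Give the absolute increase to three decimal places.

0.095

R_before = 0.894
R_after = 1 − (1 − 0.894)^2 = 0.989
ΔR = 0.989 − 0.894 = 0.095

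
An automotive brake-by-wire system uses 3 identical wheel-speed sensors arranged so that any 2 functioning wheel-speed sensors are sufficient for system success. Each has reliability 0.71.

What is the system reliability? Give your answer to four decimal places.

0.7965

R = Σ_{i=2}^{3} C(3,i) p^i (1−p)^{3−i} with p = 0.71
C(3,2)·0.71^2·0.29^1 = 0.438567
C(3,3)·0.71^3·0.29^0 = 0.357911
Sum = 0.7965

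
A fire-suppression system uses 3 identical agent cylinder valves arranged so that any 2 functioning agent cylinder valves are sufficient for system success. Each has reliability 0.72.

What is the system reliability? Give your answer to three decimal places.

0.809

R = Σ_{i=2}^{3} C(3,i) p^i (1−p)^{3−i} with p = 0.72
C(3,2)·0.72^2·0.28^1 = 0.43546
C(3,3)·0.72^3·0.28^0 = 0.37325
Sum = 0.809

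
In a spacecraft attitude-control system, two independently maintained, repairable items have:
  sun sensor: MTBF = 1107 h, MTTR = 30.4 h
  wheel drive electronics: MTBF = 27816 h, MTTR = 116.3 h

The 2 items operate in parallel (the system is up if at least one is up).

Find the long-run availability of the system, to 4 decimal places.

0.9999

A(sun sensor) = MTBF/(MTBF+MTTR) = 1107/(1107+30.4) = 0.973272
A(wheel drive electronics) = MTBF/(MTBF+MTTR) = 27816/(27816+116.3) = 0.995836
Parallel availability: 1 − (1 − 0.973272)(1 − 0.995836) = 0.9999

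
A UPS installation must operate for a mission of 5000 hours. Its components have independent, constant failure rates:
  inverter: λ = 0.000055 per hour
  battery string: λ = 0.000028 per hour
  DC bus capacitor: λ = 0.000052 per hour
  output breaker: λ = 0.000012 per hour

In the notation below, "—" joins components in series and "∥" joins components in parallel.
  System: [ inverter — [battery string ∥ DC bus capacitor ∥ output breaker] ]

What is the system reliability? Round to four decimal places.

0.7582

R(inverter) = exp(−0.000055 × 5000) = 0.759572
R(battery string) = exp(−0.000028 × 5000) = 0.869358
R(DC bus capacitor) = exp(−0.000052 × 5000) = 0.771052
R(output breaker) = exp(−0.000012 × 5000) = 0.941765
Parallel (battery string, DC bus capacitor, and output breaker): 1 − (1 − 0.869358)(1 − 0.771052)(1 − 0.941765) = 0.998258
Series (inverter and [0.998258]): 0.759572 × 0.998258 = 0.7582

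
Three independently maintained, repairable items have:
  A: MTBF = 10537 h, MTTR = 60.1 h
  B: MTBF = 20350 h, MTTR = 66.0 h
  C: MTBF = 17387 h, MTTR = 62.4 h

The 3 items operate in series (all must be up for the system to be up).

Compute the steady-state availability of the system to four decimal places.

A(A) = MTBF/(MTBF+MTTR) = 10537/(10537+60.1) = 0.994329
A(B) = MTBF/(MTBF+MTTR) = 20350/(20350+66.0) = 0.996767
A(C) = MTBF/(MTBF+MTTR) = 17387/(17387+62.4) = 0.996424
Series availability: 0.994329 × 0.996767 × 0.996424 = 0.9876

0.9876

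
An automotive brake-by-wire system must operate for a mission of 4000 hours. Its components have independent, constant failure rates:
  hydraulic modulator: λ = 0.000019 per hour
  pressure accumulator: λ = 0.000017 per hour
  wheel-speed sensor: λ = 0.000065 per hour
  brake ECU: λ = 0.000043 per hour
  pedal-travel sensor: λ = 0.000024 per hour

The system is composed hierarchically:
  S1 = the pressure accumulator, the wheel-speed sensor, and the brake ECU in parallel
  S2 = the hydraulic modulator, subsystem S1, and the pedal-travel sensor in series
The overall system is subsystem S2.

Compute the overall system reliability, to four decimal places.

0.8400

R(hydraulic modulator) = exp(−0.000019 × 4000) = 0.926816
R(pressure accumulator) = exp(−0.000017 × 4000) = 0.934260
R(wheel-speed sensor) = exp(−0.000065 × 4000) = 0.771052
R(brake ECU) = exp(−0.000043 × 4000) = 0.841979
R(pedal-travel sensor) = exp(−0.000024 × 4000) = 0.908464
Parallel (pressure accumulator, wheel-speed sensor, and brake ECU): 1 − (1 − 0.934260)(1 − 0.771052)(1 − 0.841979) = 0.997622
Series (hydraulic modulator, [0.997622], and pedal-travel sensor): 0.926816 × 0.997622 × 0.908464 = 0.8400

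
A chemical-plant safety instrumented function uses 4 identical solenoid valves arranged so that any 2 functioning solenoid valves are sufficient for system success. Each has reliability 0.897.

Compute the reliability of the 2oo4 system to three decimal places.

0.996

R = Σ_{i=2}^{4} C(4,i) p^i (1−p)^{4−i} with p = 0.897
C(4,2)·0.897^2·0.103^2 = 0.05122
C(4,3)·0.897^3·0.103^1 = 0.29735
C(4,4)·0.897^4·0.103^0 = 0.64740
Sum = 0.996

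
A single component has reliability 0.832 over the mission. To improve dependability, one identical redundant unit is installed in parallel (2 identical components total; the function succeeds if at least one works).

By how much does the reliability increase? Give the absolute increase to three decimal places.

R_before = 0.832
R_after = 1 − (1 − 0.832)^2 = 0.972
ΔR = 0.972 − 0.832 = 0.140

0.140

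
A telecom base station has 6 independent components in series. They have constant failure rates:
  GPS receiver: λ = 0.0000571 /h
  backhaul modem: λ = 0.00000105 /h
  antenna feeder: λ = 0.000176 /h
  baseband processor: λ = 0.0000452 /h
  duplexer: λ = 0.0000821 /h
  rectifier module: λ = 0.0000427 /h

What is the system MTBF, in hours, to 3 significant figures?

Series of exponential components: λ_sys = Σ λ_i
λ_sys = 0.0000571 + 0.00000105 + 0.000176 + 0.0000452 + 0.0000821 + 0.0000427 = 4.0415e-04 /h
MTBF = 1 / λ_sys = 2470 h

2470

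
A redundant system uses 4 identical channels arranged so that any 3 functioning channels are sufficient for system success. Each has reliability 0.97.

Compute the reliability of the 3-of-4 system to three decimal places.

R = Σ_{i=3}^{4} C(4,i) p^i (1−p)^{4−i} with p = 0.97
C(4,3)·0.97^3·0.03^1 = 0.10952
C(4,4)·0.97^4·0.03^0 = 0.88529
Sum = 0.995

0.995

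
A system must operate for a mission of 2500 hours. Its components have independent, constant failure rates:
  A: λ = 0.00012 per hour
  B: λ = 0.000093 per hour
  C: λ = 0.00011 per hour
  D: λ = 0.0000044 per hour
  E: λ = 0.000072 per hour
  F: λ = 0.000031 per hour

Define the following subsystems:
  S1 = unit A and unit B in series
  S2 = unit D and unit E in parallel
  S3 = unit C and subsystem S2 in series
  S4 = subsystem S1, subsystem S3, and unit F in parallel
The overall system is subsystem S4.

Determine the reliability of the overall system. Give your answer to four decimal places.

0.9926

R(A) = exp(−0.00012 × 2500) = 0.740818
R(B) = exp(−0.000093 × 2500) = 0.792550
R(C) = exp(−0.00011 × 2500) = 0.759572
R(D) = exp(−0.0000044 × 2500) = 0.989060
R(E) = exp(−0.000072 × 2500) = 0.835270
R(F) = exp(−0.000031 × 2500) = 0.925427
Series (A and B): 0.740818 × 0.792550 = 0.587135
Parallel (D and E): 1 − (1 − 0.989060)(1 − 0.835270) = 0.998198
Series (C and [0.998198]): 0.759572 × 0.998198 = 0.758203
Parallel ([0.587135], [0.758203], and F): 1 − (1 − 0.587135)(1 − 0.758203)(1 − 0.925427) = 0.9926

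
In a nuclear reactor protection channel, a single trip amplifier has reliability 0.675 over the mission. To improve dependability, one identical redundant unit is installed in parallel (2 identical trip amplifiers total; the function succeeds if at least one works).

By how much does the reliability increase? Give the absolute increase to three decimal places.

R_before = 0.675
R_after = 1 − (1 − 0.675)^2 = 0.894
ΔR = 0.894 − 0.675 = 0.219

0.219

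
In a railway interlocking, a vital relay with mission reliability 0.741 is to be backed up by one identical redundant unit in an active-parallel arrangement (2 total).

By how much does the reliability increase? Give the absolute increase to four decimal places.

R_before = 0.741
R_after = 1 − (1 − 0.741)^2 = 0.9329
ΔR = 0.9329 − 0.741 = 0.1919

0.1919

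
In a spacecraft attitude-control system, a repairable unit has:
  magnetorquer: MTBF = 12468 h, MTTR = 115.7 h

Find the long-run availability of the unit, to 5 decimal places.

A(magnetorquer) = MTBF/(MTBF+MTTR) = 12468/(12468+115.7) = 0.99081

0.99081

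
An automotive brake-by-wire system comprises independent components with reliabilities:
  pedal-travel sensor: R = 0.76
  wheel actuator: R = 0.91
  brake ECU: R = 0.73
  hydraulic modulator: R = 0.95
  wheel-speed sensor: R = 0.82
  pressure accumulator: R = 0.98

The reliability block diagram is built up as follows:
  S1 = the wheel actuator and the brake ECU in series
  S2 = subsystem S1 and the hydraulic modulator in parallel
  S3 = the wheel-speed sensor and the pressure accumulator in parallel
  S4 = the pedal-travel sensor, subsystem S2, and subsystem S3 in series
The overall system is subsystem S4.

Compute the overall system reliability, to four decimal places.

0.7446

Series (wheel actuator and brake ECU): 0.910000 × 0.730000 = 0.664300
Parallel ([0.664300] and hydraulic modulator): 1 − (1 − 0.664300)(1 − 0.950000) = 0.983215
Parallel (wheel-speed sensor and pressure accumulator): 1 − (1 − 0.820000)(1 − 0.980000) = 0.996400
Series (pedal-travel sensor, [0.983215], and [0.996400]): 0.760000 × 0.983215 × 0.996400 = 0.7446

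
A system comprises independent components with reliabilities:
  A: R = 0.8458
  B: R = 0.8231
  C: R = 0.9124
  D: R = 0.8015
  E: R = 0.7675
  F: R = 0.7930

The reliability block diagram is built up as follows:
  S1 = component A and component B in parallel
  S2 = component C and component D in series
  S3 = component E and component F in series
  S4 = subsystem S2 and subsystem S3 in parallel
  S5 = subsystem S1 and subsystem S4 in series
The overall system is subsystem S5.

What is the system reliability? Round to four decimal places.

Parallel (A and B): 1 − (1 − 0.845800)(1 − 0.823100) = 0.972722
Series (C and D): 0.912400 × 0.801500 = 0.731289
Series (E and F): 0.767500 × 0.793000 = 0.608628
Parallel ([0.731289] and [0.608628]): 1 − (1 − 0.731289)(1 − 0.608628) = 0.894834
Series ([0.972722] and [0.894834]): 0.972722 × 0.894834 = 0.8704

0.8704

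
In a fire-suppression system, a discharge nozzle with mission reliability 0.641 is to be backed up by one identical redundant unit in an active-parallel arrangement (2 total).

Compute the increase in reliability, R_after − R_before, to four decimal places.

0.2301

R_before = 0.641
R_after = 1 − (1 − 0.641)^2 = 0.8711
ΔR = 0.8711 − 0.641 = 0.2301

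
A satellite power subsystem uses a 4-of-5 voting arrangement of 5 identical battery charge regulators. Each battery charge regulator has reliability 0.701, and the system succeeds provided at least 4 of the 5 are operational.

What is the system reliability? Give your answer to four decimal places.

R = Σ_{i=4}^{5} C(5,i) p^i (1−p)^{5−i} with p = 0.701
C(5,4)·0.701^4·0.299^1 = 0.361005
C(5,5)·0.701^5·0.299^0 = 0.169274
Sum = 0.5303

0.5303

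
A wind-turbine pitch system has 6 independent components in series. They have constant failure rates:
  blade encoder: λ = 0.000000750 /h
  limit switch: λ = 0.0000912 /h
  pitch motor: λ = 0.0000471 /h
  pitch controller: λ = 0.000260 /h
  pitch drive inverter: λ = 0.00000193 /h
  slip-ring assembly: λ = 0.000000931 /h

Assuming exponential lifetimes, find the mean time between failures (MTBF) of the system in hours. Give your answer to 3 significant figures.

2490

Series of exponential components: λ_sys = Σ λ_i
λ_sys = 0.000000750 + 0.0000912 + 0.0000471 + 0.000260 + 0.00000193 + 0.000000931 = 4.0191e-04 /h
MTBF = 1 / λ_sys = 2490 h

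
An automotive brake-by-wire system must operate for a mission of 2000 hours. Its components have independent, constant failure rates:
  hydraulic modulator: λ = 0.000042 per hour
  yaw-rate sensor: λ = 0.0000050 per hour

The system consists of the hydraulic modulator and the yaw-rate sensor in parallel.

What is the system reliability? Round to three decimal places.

0.999

R(hydraulic modulator) = exp(−0.000042 × 2000) = 0.91943
R(yaw-rate sensor) = exp(−0.0000050 × 2000) = 0.99005
Parallel (hydraulic modulator and yaw-rate sensor): 1 − (1 − 0.91943)(1 − 0.99005) = 0.999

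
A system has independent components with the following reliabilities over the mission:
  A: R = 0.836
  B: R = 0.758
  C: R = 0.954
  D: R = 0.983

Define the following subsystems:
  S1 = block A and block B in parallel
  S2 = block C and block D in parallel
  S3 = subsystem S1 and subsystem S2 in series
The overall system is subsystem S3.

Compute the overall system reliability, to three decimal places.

Parallel (A and B): 1 − (1 − 0.83600)(1 − 0.75800) = 0.96031
Parallel (C and D): 1 − (1 − 0.95400)(1 − 0.98300) = 0.99922
Series ([0.96031] and [0.99922]): 0.96031 × 0.99922 = 0.960

0.960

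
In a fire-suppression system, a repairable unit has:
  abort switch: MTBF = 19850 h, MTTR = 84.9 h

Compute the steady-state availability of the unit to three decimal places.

A(abort switch) = MTBF/(MTBF+MTTR) = 19850/(19850+84.9) = 0.996

0.996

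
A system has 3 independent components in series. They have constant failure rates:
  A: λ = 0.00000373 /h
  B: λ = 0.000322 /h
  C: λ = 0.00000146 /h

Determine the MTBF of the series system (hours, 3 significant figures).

3060

Series of exponential components: λ_sys = Σ λ_i
λ_sys = 0.00000373 + 0.000322 + 0.00000146 = 3.2719e-04 /h
MTBF = 1 / λ_sys = 3060 h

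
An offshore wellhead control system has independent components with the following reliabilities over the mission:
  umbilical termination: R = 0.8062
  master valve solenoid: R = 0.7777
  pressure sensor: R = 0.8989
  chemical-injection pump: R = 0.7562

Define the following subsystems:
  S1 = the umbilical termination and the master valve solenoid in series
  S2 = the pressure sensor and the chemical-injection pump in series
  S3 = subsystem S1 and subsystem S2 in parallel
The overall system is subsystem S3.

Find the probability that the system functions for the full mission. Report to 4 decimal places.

0.8805

Series (umbilical termination and master valve solenoid): 0.806200 × 0.777700 = 0.626982
Series (pressure sensor and chemical-injection pump): 0.898900 × 0.756200 = 0.679748
Parallel ([0.626982] and [0.679748]): 1 − (1 − 0.626982)(1 − 0.679748) = 0.8805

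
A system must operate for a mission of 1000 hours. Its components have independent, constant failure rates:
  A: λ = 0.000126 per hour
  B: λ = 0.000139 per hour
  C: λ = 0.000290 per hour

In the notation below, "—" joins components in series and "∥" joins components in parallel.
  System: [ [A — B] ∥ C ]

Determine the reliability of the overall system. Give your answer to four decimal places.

R(A) = exp(−0.000126 × 1000) = 0.881615
R(B) = exp(−0.000139 × 1000) = 0.870228
R(C) = exp(−0.000290 × 1000) = 0.748264
Series (A and B): 0.881615 × 0.870228 = 0.767206
Parallel ([0.767206] and C): 1 − (1 − 0.767206)(1 − 0.748264) = 0.9414

0.9414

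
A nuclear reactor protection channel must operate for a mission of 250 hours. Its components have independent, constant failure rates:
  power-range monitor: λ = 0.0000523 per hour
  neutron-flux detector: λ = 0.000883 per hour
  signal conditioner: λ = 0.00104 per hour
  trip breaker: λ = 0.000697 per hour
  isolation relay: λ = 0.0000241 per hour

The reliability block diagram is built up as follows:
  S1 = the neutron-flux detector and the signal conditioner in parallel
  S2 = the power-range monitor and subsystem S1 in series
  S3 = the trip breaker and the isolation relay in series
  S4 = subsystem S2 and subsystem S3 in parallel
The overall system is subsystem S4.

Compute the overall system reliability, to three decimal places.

R(power-range monitor) = exp(−0.0000523 × 250) = 0.98701
R(neutron-flux detector) = exp(−0.000883 × 250) = 0.80192
R(signal conditioner) = exp(−0.00104 × 250) = 0.77105
R(trip breaker) = exp(−0.000697 × 250) = 0.84009
R(isolation relay) = exp(−0.0000241 × 250) = 0.99399
Parallel (neutron-flux detector and signal conditioner): 1 − (1 − 0.80192)(1 − 0.77105) = 0.95465
Series (power-range monitor and [0.95465]): 0.98701 × 0.95465 = 0.94225
Series (trip breaker and isolation relay): 0.84009 × 0.99399 = 0.83504
Parallel ([0.94225] and [0.83504]): 1 − (1 − 0.94225)(1 − 0.83504) = 0.990

0.990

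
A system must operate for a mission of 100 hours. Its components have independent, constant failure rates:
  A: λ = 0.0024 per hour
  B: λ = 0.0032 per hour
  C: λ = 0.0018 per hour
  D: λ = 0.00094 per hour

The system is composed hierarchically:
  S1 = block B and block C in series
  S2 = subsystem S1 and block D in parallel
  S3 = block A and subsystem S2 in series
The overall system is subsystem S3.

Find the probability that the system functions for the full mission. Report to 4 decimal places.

R(A) = exp(−0.0024 × 100) = 0.786628
R(B) = exp(−0.0032 × 100) = 0.726149
R(C) = exp(−0.0018 × 100) = 0.835270
R(D) = exp(−0.00094 × 100) = 0.910283
Series (B and C): 0.726149 × 0.835270 = 0.606530
Parallel ([0.606530] and D): 1 − (1 − 0.606530)(1 − 0.910283) = 0.964699
Series (A and [0.964699]): 0.786628 × 0.964699 = 0.7589

0.7589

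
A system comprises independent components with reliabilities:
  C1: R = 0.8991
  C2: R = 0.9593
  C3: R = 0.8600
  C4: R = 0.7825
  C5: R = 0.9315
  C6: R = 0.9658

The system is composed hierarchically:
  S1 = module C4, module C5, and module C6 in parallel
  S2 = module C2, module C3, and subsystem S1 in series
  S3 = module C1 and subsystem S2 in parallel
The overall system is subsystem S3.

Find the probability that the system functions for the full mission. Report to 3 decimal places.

0.982

Parallel (C4, C5, and C6): 1 − (1 − 0.78250)(1 − 0.93150)(1 − 0.96580) = 0.99949
Series (C2, C3, and [0.99949]): 0.95930 × 0.86000 × 0.99949 = 0.82458
Parallel (C1 and [0.82458]): 1 − (1 − 0.89910)(1 − 0.82458) = 0.982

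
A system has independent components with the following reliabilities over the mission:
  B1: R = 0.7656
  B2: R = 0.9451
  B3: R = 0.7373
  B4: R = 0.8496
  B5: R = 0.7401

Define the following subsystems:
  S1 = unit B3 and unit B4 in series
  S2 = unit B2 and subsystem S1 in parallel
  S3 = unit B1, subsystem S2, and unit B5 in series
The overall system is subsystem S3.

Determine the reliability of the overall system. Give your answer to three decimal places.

0.555

Series (B3 and B4): 0.73730 × 0.84960 = 0.62641
Parallel (B2 and [0.62641]): 1 − (1 − 0.94510)(1 − 0.62641) = 0.97949
Series (B1, [0.97949], and B5): 0.76560 × 0.97949 × 0.74010 = 0.555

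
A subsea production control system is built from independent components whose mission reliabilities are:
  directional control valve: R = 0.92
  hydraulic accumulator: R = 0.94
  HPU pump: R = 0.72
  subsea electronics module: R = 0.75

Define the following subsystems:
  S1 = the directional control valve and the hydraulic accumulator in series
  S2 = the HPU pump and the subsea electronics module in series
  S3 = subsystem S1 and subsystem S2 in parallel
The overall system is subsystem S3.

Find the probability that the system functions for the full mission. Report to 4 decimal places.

Series (directional control valve and hydraulic accumulator): 0.920000 × 0.940000 = 0.864800
Series (HPU pump and subsea electronics module): 0.720000 × 0.750000 = 0.540000
Parallel ([0.864800] and [0.540000]): 1 − (1 − 0.864800)(1 − 0.540000) = 0.9378

0.9378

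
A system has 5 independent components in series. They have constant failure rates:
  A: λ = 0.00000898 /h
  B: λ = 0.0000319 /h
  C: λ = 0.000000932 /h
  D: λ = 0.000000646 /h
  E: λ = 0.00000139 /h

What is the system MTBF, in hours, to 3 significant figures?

22800

Series of exponential components: λ_sys = Σ λ_i
λ_sys = 0.00000898 + 0.0000319 + 0.000000932 + 0.000000646 + 0.00000139 = 4.3848e-05 /h
MTBF = 1 / λ_sys = 22800 h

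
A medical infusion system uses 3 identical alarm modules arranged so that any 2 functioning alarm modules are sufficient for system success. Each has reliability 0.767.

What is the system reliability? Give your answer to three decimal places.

R = Σ_{i=2}^{3} C(3,i) p^i (1−p)^{3−i} with p = 0.767
C(3,2)·0.767^2·0.233^1 = 0.41121
C(3,3)·0.767^3·0.233^0 = 0.45122
Sum = 0.862

0.862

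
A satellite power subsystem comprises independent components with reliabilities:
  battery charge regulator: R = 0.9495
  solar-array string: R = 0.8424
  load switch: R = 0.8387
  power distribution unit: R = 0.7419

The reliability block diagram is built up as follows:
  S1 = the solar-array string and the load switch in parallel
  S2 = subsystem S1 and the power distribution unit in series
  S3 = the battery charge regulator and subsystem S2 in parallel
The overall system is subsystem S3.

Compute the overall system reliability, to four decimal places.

Parallel (solar-array string and load switch): 1 − (1 − 0.842400)(1 − 0.838700) = 0.974579
Series ([0.974579] and power distribution unit): 0.974579 × 0.741900 = 0.723040
Parallel (battery charge regulator and [0.723040]): 1 − (1 − 0.949500)(1 − 0.723040) = 0.9860

0.9860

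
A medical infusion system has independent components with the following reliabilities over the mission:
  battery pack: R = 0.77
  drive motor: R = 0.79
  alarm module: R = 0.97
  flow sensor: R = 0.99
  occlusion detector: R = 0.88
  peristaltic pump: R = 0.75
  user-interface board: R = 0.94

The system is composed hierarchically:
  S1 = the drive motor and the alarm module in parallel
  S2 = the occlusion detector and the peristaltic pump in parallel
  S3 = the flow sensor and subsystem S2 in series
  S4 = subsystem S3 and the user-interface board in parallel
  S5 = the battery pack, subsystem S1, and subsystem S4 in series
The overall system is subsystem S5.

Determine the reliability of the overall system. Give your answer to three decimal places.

0.763

Parallel (drive motor and alarm module): 1 − (1 − 0.79000)(1 − 0.97000) = 0.99370
Parallel (occlusion detector and peristaltic pump): 1 − (1 − 0.88000)(1 − 0.75000) = 0.97000
Series (flow sensor and [0.97000]): 0.99000 × 0.97000 = 0.96030
Parallel ([0.96030] and user-interface board): 1 − (1 − 0.96030)(1 − 0.94000) = 0.99762
Series (battery pack, [0.99370], and [0.99762]): 0.77000 × 0.99370 × 0.99762 = 0.763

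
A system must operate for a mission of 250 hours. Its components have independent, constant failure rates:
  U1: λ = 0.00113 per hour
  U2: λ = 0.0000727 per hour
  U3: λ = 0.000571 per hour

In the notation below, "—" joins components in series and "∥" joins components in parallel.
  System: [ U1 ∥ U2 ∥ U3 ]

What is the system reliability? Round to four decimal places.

R(U1) = exp(−0.00113 × 250) = 0.753897
R(U2) = exp(−0.0000727 × 250) = 0.981989
R(U3) = exp(−0.000571 × 250) = 0.866971
Parallel (U1, U2, and U3): 1 − (1 − 0.753897)(1 − 0.981989)(1 − 0.866971) = 0.9994

0.9994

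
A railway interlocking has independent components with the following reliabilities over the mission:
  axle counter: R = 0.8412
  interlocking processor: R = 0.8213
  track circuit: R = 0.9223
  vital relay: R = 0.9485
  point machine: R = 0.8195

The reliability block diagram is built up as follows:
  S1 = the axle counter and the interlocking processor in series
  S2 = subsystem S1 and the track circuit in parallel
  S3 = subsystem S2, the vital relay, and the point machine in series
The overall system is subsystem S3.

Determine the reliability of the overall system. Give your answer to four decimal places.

Series (axle counter and interlocking processor): 0.841200 × 0.821300 = 0.690878
Parallel ([0.690878] and track circuit): 1 − (1 − 0.690878)(1 − 0.922300) = 0.975981
Series ([0.975981], vital relay, and point machine): 0.975981 × 0.948500 × 0.819500 = 0.7586

0.7586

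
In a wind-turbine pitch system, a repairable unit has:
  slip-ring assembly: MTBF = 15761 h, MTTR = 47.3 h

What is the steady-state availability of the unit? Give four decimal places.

A(slip-ring assembly) = MTBF/(MTBF+MTTR) = 15761/(15761+47.3) = 0.9970

0.9970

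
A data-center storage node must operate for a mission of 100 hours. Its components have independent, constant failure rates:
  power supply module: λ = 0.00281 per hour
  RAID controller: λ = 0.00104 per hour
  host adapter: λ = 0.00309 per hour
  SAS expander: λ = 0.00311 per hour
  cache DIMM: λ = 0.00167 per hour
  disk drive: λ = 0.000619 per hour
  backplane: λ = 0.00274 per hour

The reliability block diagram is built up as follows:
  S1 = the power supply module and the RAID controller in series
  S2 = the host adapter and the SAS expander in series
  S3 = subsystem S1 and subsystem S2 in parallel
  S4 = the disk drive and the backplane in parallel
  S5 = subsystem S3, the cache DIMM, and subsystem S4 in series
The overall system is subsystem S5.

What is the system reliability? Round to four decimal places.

R(power supply module) = exp(−0.00281 × 100) = 0.755028
R(RAID controller) = exp(−0.00104 × 100) = 0.901225
R(host adapter) = exp(−0.00309 × 100) = 0.734181
R(SAS expander) = exp(−0.00311 × 100) = 0.732714
R(cache DIMM) = exp(−0.00167 × 100) = 0.846200
R(disk drive) = exp(−0.000619 × 100) = 0.939977
R(backplane) = exp(−0.00274 × 100) = 0.760332
Series (power supply module and RAID controller): 0.755028 × 0.901225 = 0.680450
Series (host adapter and SAS expander): 0.734181 × 0.732714 = 0.537945
Parallel ([0.680450] and [0.537945]): 1 − (1 − 0.680450)(1 − 0.537945) = 0.852350
Parallel (disk drive and backplane): 1 − (1 − 0.939977)(1 − 0.760332) = 0.985614
Series ([0.852350], cache DIMM, and [0.985614]): 0.852350 × 0.846200 × 0.985614 = 0.7109

0.7109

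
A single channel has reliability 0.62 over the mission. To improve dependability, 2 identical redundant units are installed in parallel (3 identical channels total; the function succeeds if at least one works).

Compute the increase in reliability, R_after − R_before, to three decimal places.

R_before = 0.62
R_after = 1 − (1 − 0.62)^3 = 0.945
ΔR = 0.945 − 0.62 = 0.325

0.325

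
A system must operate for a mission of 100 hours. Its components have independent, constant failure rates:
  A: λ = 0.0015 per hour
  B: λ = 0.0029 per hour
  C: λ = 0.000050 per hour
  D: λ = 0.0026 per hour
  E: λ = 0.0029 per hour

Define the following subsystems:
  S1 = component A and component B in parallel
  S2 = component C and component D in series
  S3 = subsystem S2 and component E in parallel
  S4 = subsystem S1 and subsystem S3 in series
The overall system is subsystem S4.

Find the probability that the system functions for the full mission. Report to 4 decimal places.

R(A) = exp(−0.0015 × 100) = 0.860708
R(B) = exp(−0.0029 × 100) = 0.748264
R(C) = exp(−0.000050 × 100) = 0.995012
R(D) = exp(−0.0026 × 100) = 0.771052
R(E) = exp(−0.0029 × 100) = 0.748264
Parallel (A and B): 1 − (1 − 0.860708)(1 − 0.748264) = 0.964935
Series (C and D): 0.995012 × 0.771052 = 0.767206
Parallel ([0.767206] and E): 1 − (1 − 0.767206)(1 − 0.748264) = 0.941397
Series ([0.964935] and [0.941397]): 0.964935 × 0.941397 = 0.9084

0.9084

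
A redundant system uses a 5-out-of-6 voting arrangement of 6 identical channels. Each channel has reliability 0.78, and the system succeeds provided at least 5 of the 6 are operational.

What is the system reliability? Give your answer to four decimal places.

R = Σ_{i=5}^{6} C(6,i) p^i (1−p)^{6−i} with p = 0.78
C(6,5)·0.78^5·0.22^1 = 0.381107
C(6,6)·0.78^6·0.22^0 = 0.225200
Sum = 0.6063

0.6063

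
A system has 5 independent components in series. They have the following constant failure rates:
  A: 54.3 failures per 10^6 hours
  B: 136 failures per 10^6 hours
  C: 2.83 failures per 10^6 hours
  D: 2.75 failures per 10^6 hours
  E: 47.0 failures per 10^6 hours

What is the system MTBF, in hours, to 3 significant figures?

Series of exponential components: λ_sys = Σ λ_i
λ_sys = 0.0000543 + 0.000136 + 0.00000283 + 0.00000275 + 0.0000470 = 2.4288e-04 /h
MTBF = 1 / λ_sys = 4120 h

4120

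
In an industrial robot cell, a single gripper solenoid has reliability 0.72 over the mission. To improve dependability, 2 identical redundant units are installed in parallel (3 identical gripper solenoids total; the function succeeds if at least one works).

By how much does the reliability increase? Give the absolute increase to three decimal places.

0.258

R_before = 0.72
R_after = 1 − (1 − 0.72)^3 = 0.978
ΔR = 0.978 − 0.72 = 0.258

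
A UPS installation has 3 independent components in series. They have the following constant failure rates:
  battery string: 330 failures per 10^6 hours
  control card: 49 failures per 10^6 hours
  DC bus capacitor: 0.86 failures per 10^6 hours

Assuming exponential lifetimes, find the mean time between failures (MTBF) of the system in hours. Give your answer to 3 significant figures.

Series of exponential components: λ_sys = Σ λ_i
λ_sys = 0.00033 + 0.000049 + 0.00000086 = 3.7986e-04 /h
MTBF = 1 / λ_sys = 2630 h

2630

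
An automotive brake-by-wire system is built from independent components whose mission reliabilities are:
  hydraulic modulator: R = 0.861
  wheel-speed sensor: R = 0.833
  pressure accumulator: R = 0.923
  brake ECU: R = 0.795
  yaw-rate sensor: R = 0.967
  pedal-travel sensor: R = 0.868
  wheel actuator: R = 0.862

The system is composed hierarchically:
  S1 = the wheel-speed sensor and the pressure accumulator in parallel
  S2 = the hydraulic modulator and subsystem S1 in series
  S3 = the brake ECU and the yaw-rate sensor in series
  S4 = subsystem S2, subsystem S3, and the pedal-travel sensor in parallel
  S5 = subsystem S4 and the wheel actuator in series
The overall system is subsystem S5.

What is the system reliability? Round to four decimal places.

Parallel (wheel-speed sensor and pressure accumulator): 1 − (1 − 0.833000)(1 − 0.923000) = 0.987141
Series (hydraulic modulator and [0.987141]): 0.861000 × 0.987141 = 0.849928
Series (brake ECU and yaw-rate sensor): 0.795000 × 0.967000 = 0.768765
Parallel ([0.849928], [0.768765], and pedal-travel sensor): 1 − (1 − 0.849928)(1 − 0.768765)(1 − 0.868000) = 0.995419
Series ([0.995419] and wheel actuator): 0.995419 × 0.862000 = 0.8581

0.8581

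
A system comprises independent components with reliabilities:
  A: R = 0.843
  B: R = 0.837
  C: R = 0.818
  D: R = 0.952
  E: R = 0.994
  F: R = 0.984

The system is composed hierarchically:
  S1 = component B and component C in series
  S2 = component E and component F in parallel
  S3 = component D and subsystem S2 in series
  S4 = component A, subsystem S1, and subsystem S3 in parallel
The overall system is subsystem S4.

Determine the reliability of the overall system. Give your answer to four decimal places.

Series (B and C): 0.837000 × 0.818000 = 0.684666
Parallel (E and F): 1 − (1 − 0.994000)(1 − 0.984000) = 0.999904
Series (D and [0.999904]): 0.952000 × 0.999904 = 0.951909
Parallel (A, [0.684666], and [0.951909]): 1 − (1 − 0.843000)(1 − 0.684666)(1 − 0.951909) = 0.9976

0.9976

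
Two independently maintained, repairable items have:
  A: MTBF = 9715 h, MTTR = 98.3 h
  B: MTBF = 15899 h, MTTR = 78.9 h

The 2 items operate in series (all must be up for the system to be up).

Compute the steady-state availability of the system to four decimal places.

0.9851

A(A) = MTBF/(MTBF+MTTR) = 9715/(9715+98.3) = 0.989983
A(B) = MTBF/(MTBF+MTTR) = 15899/(15899+78.9) = 0.995062
Series availability: 0.989983 × 0.995062 = 0.9851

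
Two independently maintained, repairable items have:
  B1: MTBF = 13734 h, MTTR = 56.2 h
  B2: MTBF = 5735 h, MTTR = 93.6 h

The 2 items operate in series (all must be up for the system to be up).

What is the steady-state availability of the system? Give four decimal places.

A(B1) = MTBF/(MTBF+MTTR) = 13734/(13734+56.2) = 0.995925
A(B2) = MTBF/(MTBF+MTTR) = 5735/(5735+93.6) = 0.983941
Series availability: 0.995925 × 0.983941 = 0.9799

0.9799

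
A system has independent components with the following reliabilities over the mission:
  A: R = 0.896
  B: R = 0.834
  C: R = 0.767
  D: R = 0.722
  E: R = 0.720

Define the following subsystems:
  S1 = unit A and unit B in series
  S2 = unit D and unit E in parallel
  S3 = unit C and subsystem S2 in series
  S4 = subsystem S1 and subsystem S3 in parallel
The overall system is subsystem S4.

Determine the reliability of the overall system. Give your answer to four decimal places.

0.9260

Series (A and B): 0.896000 × 0.834000 = 0.747264
Parallel (D and E): 1 − (1 − 0.722000)(1 − 0.720000) = 0.922160
Series (C and [0.922160]): 0.767000 × 0.922160 = 0.707297
Parallel ([0.747264] and [0.707297]): 1 − (1 − 0.747264)(1 − 0.707297) = 0.9260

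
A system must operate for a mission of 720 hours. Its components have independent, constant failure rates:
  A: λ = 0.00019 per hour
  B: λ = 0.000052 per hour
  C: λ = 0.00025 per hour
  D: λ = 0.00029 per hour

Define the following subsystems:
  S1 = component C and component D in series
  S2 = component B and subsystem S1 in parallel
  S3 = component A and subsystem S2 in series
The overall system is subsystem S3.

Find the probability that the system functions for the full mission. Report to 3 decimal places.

R(A) = exp(−0.00019 × 720) = 0.87214
R(B) = exp(−0.000052 × 720) = 0.96325
R(C) = exp(−0.00025 × 720) = 0.83527
R(D) = exp(−0.00029 × 720) = 0.81156
Series (C and D): 0.83527 × 0.81156 = 0.67787
Parallel (B and [0.67787]): 1 − (1 − 0.96325)(1 − 0.67787) = 0.98816
Series (A and [0.98816]): 0.87214 × 0.98816 = 0.862

0.862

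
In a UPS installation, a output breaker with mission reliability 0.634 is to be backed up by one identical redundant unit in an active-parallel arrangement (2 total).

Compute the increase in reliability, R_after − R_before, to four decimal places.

R_before = 0.634
R_after = 1 − (1 − 0.634)^2 = 0.8660
ΔR = 0.8660 − 0.634 = 0.2320

0.2320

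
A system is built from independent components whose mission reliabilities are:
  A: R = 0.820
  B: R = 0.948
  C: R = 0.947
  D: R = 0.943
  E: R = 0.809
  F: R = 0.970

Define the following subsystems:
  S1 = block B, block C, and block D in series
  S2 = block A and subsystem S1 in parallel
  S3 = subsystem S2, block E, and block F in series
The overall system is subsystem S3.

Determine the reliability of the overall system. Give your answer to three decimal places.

0.763

Series (B, C, and D): 0.94800 × 0.94700 × 0.94300 = 0.84658
Parallel (A and [0.84658]): 1 − (1 − 0.82000)(1 − 0.84658) = 0.97238
Series ([0.97238], E, and F): 0.97238 × 0.80900 × 0.97000 = 0.763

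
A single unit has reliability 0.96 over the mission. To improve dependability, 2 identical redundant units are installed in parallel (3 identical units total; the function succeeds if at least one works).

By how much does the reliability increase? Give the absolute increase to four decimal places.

0.0399

R_before = 0.96
R_after = 1 − (1 − 0.96)^3 = 0.9999
ΔR = 0.9999 − 0.96 = 0.0399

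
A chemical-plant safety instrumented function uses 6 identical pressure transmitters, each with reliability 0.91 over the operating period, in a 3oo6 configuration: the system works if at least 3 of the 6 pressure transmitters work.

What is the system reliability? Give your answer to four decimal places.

0.9992

R = Σ_{i=3}^{6} C(6,i) p^i (1−p)^{6−i} with p = 0.91
C(6,3)·0.91^3·0.09^3 = 0.010987
C(6,4)·0.91^4·0.09^2 = 0.083319
C(6,5)·0.91^5·0.09^1 = 0.336977
C(6,6)·0.91^6·0.09^0 = 0.567869
Sum = 0.9992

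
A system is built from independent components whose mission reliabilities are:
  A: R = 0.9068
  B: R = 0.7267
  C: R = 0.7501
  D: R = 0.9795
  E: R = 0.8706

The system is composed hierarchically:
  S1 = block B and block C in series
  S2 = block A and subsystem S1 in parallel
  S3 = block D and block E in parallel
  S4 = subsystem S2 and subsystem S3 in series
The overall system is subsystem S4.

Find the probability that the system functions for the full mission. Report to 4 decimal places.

0.9551

Series (B and C): 0.726700 × 0.750100 = 0.545098
Parallel (A and [0.545098]): 1 − (1 − 0.906800)(1 − 0.545098) = 0.957603
Parallel (D and E): 1 − (1 − 0.979500)(1 − 0.870600) = 0.997347
Series ([0.957603] and [0.997347]): 0.957603 × 0.997347 = 0.9551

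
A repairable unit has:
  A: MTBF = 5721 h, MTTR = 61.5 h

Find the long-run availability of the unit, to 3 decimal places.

0.989

A(A) = MTBF/(MTBF+MTTR) = 5721/(5721+61.5) = 0.989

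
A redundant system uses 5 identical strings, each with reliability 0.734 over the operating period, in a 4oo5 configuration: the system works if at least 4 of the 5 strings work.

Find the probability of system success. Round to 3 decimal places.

0.599

R = Σ_{i=4}^{5} C(5,i) p^i (1−p)^{5−i} with p = 0.734
C(5,4)·0.734^4·0.266^1 = 0.38604
C(5,5)·0.734^5·0.266^0 = 0.21305
Sum = 0.599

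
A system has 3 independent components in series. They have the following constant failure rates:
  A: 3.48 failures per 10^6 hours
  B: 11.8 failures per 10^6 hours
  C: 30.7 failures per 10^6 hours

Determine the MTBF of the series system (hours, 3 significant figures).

21700

Series of exponential components: λ_sys = Σ λ_i
λ_sys = 0.00000348 + 0.0000118 + 0.0000307 = 4.5980e-05 /h
MTBF = 1 / λ_sys = 21700 h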